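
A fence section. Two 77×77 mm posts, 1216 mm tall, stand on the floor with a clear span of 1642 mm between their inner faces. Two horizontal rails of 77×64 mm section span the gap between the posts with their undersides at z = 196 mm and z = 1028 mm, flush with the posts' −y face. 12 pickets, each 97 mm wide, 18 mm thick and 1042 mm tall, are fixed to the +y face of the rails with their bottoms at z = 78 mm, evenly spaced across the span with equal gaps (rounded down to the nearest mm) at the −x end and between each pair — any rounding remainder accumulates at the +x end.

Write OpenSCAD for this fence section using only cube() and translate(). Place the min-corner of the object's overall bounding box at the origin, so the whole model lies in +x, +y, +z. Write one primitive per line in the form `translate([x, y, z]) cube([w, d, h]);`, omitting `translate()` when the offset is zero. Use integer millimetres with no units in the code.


cube([77, 77, 1216]);
translate([1719, 0, 0]) cube([77, 77, 1216]);
translate([77, 0, 196]) cube([1642, 77, 64]);
translate([77, 0, 1028]) cube([1642, 77, 64]);
translate([113, 77, 78]) cube([97, 18, 1042]);
translate([246, 77, 78]) cube([97, 18, 1042]);
translate([379, 77, 78]) cube([97, 18, 1042]);
translate([512, 77, 78]) cube([97, 18, 1042]);
translate([645, 77, 78]) cube([97, 18, 1042]);
translate([778, 77, 78]) cube([97, 18, 1042]);
translate([911, 77, 78]) cube([97, 18, 1042]);
translate([1044, 77, 78]) cube([97, 18, 1042]);
translate([1177, 77, 78]) cube([97, 18, 1042]);
translate([1310, 77, 78]) cube([97, 18, 1042]);
translate([1443, 77, 78]) cube([97, 18, 1042]);
translate([1576, 77, 78]) cube([97, 18, 1042]);


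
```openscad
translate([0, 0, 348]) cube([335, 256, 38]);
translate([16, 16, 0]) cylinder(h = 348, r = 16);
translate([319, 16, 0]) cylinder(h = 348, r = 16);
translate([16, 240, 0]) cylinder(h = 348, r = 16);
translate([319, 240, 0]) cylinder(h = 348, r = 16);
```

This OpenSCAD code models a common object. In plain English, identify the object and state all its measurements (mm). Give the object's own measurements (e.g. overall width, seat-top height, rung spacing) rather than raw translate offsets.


A simple wooden stool: a rectangular seat 335 mm (x) by 256 mm (y), 38 mm thick, top face at z = 386 mm, on four round legs, each 32 mm in diameter. The legs rest on z = 0, each leg's axis is inset half a diameter from the nearest pair of seat edges (so the leg's bounding box is flush with the corner).


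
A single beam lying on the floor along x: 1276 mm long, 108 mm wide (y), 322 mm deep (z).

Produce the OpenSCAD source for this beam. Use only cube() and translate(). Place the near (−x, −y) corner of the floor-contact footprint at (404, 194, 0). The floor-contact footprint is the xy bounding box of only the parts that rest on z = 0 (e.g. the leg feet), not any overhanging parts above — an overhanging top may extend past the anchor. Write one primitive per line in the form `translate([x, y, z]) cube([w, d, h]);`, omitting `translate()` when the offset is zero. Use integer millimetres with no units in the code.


translate([404, 194, 0]) cube([1276, 108, 322]);


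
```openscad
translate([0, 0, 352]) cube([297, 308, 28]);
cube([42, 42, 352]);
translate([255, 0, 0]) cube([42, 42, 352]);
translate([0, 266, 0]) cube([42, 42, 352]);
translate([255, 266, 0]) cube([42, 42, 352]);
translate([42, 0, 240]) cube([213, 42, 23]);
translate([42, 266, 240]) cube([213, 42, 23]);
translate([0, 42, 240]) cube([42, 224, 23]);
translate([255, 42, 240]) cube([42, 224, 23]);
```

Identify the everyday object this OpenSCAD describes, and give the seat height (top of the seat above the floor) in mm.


A stool. The seat height is 380 mm.

A 297×308×28 slab at z = 352 on four corner posts — a stool. The seat top is 352 + 28 = 380 mm.


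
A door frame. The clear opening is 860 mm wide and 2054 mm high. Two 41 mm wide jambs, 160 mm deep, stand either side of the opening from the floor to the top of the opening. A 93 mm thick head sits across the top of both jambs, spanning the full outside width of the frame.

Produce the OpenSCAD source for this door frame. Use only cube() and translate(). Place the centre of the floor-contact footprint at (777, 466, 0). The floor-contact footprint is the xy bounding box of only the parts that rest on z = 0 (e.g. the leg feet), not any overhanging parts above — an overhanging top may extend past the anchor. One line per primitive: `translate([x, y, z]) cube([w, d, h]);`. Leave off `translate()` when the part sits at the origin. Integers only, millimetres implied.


translate([306, 386, 0]) cube([41, 160, 2054]);
translate([1207, 386, 0]) cube([41, 160, 2054]);
translate([306, 386, 2054]) cube([942, 160, 93]);


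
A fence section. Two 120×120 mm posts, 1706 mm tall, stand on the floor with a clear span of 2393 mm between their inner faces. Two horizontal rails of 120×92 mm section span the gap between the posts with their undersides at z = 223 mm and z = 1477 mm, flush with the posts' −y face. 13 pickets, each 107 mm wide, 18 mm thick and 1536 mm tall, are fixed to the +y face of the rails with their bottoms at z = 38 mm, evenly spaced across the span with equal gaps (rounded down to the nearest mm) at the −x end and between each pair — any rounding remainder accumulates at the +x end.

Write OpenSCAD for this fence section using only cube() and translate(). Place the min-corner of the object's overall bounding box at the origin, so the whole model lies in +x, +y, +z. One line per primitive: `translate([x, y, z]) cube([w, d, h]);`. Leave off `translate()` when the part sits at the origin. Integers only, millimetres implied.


cube([120, 120, 1706]);
translate([2513, 0, 0]) cube([120, 120, 1706]);
translate([120, 0, 223]) cube([2393, 120, 92]);
translate([120, 0, 1477]) cube([2393, 120, 92]);
translate([191, 120, 38]) cube([107, 18, 1536]);
translate([369, 120, 38]) cube([107, 18, 1536]);
translate([547, 120, 38]) cube([107, 18, 1536]);
translate([725, 120, 38]) cube([107, 18, 1536]);
translate([903, 120, 38]) cube([107, 18, 1536]);
translate([1081, 120, 38]) cube([107, 18, 1536]);
translate([1259, 120, 38]) cube([107, 18, 1536]);
translate([1437, 120, 38]) cube([107, 18, 1536]);
translate([1615, 120, 38]) cube([107, 18, 1536]);
translate([1793, 120, 38]) cube([107, 18, 1536]);
translate([1971, 120, 38]) cube([107, 18, 1536]);
translate([2149, 120, 38]) cube([107, 18, 1536]);
translate([2327, 120, 38]) cube([107, 18, 1536]);


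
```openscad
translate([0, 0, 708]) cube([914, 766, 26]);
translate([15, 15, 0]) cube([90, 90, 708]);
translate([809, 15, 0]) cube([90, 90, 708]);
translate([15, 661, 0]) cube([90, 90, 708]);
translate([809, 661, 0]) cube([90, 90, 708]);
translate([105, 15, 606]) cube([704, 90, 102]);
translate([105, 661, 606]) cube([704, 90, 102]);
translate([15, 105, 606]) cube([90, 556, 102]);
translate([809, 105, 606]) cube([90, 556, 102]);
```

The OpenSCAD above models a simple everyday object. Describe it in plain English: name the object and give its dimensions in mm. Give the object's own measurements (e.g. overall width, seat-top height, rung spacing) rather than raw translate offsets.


A rectangular dining table. The top is 914×766×26 mm with its upper surface at z = 734 mm. It stands on four 90×90 mm square legs, each inset 15 mm from the nearest pair of top edges, running from the floor to the underside of the top. Four apron rails, 90 mm thick and 102 mm tall, run between adjacent legs with their top edges flush with the underside of the top and their outer faces flush with the legs' outer faces.


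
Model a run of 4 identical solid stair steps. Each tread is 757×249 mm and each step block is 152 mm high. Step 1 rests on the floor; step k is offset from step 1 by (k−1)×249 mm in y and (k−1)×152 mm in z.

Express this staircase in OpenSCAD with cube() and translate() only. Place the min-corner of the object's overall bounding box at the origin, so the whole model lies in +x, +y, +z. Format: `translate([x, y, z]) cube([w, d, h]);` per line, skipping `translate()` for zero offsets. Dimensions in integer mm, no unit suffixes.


cube([757, 249, 152]);
translate([0, 249, 152]) cube([757, 249, 152]);
translate([0, 498, 304]) cube([757, 249, 152]);
translate([0, 747, 456]) cube([757, 249, 152]);


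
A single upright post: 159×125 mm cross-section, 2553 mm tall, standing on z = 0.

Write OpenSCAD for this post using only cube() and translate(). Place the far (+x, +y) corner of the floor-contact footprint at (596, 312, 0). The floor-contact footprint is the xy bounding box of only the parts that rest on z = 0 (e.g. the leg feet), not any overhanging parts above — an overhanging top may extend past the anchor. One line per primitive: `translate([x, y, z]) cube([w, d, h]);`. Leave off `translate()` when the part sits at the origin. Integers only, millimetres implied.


translate([437, 187, 0]) cube([159, 125, 2553]);


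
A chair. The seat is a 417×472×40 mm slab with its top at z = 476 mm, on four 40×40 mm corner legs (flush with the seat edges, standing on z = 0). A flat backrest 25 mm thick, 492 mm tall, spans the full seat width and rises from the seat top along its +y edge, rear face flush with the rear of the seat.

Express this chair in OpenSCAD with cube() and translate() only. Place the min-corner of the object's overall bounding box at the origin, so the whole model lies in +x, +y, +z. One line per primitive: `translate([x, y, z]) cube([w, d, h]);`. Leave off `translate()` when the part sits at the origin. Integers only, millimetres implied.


// leg_h = 476 - 40 = 436
translate([0, 0, 436]) cube([417, 472, 40]);
cube([40, 40, 436]);
translate([377, 0, 0]) cube([40, 40, 436]);
translate([0, 432, 0]) cube([40, 40, 436]);
translate([377, 432, 0]) cube([40, 40, 436]);
translate([0, 447, 476]) cube([417, 25, 492]);


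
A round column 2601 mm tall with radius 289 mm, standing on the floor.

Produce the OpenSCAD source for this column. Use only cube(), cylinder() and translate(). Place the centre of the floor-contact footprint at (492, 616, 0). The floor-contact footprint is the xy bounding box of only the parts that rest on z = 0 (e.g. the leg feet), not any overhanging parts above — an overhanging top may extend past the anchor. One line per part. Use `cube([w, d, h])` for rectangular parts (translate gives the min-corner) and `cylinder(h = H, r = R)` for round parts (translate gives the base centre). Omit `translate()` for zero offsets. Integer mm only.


translate([492, 616, 0]) cylinder(h = 2601, r = 289);


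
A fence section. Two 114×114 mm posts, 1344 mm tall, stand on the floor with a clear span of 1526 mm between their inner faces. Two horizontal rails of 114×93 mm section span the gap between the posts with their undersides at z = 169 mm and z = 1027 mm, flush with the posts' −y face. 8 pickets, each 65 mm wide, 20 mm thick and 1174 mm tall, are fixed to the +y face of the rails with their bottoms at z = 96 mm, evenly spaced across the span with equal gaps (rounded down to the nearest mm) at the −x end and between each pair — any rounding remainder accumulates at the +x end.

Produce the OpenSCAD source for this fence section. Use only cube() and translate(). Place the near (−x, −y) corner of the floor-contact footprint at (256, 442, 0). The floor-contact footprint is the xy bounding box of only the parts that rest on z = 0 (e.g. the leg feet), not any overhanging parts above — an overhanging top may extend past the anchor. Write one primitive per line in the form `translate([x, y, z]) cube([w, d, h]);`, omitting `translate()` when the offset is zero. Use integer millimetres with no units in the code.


translate([256, 442, 0]) cube([114, 114, 1344]);
translate([1896, 442, 0]) cube([114, 114, 1344]);
translate([370, 442, 169]) cube([1526, 114, 93]);
translate([370, 442, 1027]) cube([1526, 114, 93]);
translate([481, 556, 96]) cube([65, 20, 1174]);
translate([657, 556, 96]) cube([65, 20, 1174]);
translate([833, 556, 96]) cube([65, 20, 1174]);
translate([1009, 556, 96]) cube([65, 20, 1174]);
translate([1185, 556, 96]) cube([65, 20, 1174]);
translate([1361, 556, 96]) cube([65, 20, 1174]);
translate([1537, 556, 96]) cube([65, 20, 1174]);
translate([1713, 556, 96]) cube([65, 20, 1174]);


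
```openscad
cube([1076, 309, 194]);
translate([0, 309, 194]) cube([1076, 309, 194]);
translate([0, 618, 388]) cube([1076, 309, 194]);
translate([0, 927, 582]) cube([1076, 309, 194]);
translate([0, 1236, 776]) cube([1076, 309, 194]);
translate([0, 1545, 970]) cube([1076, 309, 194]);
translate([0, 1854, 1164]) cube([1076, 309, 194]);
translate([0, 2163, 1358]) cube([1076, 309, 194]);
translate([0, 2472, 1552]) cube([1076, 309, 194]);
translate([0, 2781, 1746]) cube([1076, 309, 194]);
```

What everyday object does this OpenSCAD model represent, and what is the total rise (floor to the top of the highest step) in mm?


A staircase. The total rise is 1940 mm.

10 identical blocks, each offset up and back from the previous — a staircase. Each step is 194 mm tall and there are 10 of them, so the total rise is 10 × 194 = 1940 mm.


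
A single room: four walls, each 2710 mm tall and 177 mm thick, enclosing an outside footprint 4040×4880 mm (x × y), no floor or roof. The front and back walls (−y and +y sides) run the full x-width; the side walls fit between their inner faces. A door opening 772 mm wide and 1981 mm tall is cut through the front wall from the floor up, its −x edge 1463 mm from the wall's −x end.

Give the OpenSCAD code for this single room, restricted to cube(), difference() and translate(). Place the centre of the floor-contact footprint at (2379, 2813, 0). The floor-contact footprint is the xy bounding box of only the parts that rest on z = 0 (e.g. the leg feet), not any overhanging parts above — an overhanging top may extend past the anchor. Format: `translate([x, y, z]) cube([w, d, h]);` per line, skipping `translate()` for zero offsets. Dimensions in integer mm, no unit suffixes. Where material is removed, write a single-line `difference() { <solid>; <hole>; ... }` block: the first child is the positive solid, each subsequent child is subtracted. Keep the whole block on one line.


difference() { translate([359, 373, 0]) cube([4040, 177, 2710]); translate([1822, 373, 0]) cube([772, 177, 1981]); }
translate([359, 5076, 0]) cube([4040, 177, 2710]);
translate([359, 550, 0]) cube([177, 4526, 2710]);
translate([4222, 550, 0]) cube([177, 4526, 2710]);


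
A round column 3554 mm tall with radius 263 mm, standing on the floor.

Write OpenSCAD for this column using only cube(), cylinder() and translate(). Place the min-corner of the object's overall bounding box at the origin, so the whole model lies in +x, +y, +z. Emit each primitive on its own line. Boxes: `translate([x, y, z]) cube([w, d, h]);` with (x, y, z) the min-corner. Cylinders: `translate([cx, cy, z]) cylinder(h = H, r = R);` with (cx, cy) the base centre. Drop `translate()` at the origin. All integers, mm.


translate([263, 263, 0]) cylinder(h = 3554, r = 263);


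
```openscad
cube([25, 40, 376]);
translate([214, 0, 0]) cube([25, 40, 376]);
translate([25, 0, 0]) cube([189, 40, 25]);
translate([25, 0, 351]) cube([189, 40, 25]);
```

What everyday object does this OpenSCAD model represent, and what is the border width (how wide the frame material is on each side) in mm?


A picture frame. The border width is 25 mm.

Four thin pieces enclosing a rectangular opening — a picture frame. The two full-height stiles are 376 mm tall; the top rail sits at z = 351 and is 25 mm tall, so the border above the opening is 376 − 351 = 25 mm, matching the stile x-width.


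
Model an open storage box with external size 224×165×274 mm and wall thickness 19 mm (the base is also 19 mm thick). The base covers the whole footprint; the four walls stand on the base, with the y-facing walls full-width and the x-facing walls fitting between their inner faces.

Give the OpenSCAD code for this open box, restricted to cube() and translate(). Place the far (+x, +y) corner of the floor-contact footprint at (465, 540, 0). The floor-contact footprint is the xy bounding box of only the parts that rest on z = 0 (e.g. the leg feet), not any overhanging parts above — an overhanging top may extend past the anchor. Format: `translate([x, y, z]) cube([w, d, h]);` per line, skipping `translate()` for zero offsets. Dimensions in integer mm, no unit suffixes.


translate([241, 375, 0]) cube([224, 165, 19]);
translate([241, 375, 19]) cube([224, 19, 255]);
translate([241, 521, 19]) cube([224, 19, 255]);
translate([241, 394, 19]) cube([19, 127, 255]);
translate([446, 394, 19]) cube([19, 127, 255]);


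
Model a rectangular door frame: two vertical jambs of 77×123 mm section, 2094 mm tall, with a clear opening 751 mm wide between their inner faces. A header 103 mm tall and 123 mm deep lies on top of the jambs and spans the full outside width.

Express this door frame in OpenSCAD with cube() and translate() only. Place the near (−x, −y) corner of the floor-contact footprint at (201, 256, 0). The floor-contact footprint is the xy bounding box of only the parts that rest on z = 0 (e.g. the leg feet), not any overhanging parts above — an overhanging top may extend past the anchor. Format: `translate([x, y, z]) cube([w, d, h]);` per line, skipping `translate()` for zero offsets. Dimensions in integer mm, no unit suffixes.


translate([201, 256, 0]) cube([77, 123, 2094]);
translate([1029, 256, 0]) cube([77, 123, 2094]);
translate([201, 256, 2094]) cube([905, 123, 103]);


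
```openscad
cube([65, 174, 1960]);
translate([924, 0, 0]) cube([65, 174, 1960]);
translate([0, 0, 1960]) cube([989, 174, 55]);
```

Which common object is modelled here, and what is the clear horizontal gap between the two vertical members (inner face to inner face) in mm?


A door frame. The clear opening width is 859 mm.

Two 1960 mm tall posts with a header on top — a door frame. The left jamb is 65 mm wide at x = 0; the right jamb starts at x = 924. The clear opening is 924 − 65 = 859 mm.


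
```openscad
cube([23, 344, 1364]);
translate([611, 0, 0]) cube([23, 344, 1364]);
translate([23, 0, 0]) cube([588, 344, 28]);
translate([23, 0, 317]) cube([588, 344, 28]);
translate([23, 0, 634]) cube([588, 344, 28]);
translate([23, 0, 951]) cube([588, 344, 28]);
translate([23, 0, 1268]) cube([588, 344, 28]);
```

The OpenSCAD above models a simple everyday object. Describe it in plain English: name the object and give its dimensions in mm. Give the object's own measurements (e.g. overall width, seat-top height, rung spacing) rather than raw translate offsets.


An open bookshelf. Two side panels, each 23 mm thick, 344 mm deep and 1364 mm tall, stand 634 mm apart (outside-to-outside). Between them sit 5 shelves, each 28 mm thick and 344 mm deep, spanning the full gap between the sides. The bottom shelf rests on the floor (its underside at z = 0) and the clear gap between one shelf's top and the next shelf's underside is 289 mm.


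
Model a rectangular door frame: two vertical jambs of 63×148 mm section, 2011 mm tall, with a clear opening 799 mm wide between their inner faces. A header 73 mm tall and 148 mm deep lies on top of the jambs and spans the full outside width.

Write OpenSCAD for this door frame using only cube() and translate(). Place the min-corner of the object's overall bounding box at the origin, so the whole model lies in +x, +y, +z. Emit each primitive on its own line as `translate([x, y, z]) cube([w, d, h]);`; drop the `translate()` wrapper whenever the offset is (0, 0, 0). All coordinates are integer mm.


cube([63, 148, 2011]);
translate([862, 0, 0]) cube([63, 148, 2011]);
translate([0, 0, 2011]) cube([925, 148, 73]);


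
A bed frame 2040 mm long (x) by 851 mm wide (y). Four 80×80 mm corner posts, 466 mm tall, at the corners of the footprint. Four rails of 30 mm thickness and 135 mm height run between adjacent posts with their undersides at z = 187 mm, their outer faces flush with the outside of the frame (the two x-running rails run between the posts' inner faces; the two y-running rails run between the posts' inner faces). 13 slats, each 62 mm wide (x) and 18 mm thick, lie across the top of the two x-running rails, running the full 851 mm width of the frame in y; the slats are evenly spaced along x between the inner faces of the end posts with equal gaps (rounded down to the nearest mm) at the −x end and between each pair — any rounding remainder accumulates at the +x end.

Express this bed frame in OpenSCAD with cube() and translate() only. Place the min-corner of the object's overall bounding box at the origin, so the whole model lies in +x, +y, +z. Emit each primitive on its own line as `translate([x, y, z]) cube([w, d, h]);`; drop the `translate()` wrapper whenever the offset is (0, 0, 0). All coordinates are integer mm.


cube([80, 80, 466]);
translate([0, 771, 0]) cube([80, 80, 466]);
translate([1960, 0, 0]) cube([80, 80, 466]);
translate([1960, 771, 0]) cube([80, 80, 466]);
translate([80, 0, 187]) cube([1880, 30, 135]);
translate([80, 821, 187]) cube([1880, 30, 135]);
translate([0, 80, 187]) cube([30, 691, 135]);
translate([2010, 80, 187]) cube([30, 691, 135]);
translate([156, 0, 322]) cube([62, 851, 18]);
translate([294, 0, 322]) cube([62, 851, 18]);
translate([432, 0, 322]) cube([62, 851, 18]);
translate([570, 0, 322]) cube([62, 851, 18]);
translate([708, 0, 322]) cube([62, 851, 18]);
translate([846, 0, 322]) cube([62, 851, 18]);
translate([984, 0, 322]) cube([62, 851, 18]);
translate([1122, 0, 322]) cube([62, 851, 18]);
translate([1260, 0, 322]) cube([62, 851, 18]);
translate([1398, 0, 322]) cube([62, 851, 18]);
translate([1536, 0, 322]) cube([62, 851, 18]);
translate([1674, 0, 322]) cube([62, 851, 18]);
translate([1812, 0, 322]) cube([62, 851, 18]);


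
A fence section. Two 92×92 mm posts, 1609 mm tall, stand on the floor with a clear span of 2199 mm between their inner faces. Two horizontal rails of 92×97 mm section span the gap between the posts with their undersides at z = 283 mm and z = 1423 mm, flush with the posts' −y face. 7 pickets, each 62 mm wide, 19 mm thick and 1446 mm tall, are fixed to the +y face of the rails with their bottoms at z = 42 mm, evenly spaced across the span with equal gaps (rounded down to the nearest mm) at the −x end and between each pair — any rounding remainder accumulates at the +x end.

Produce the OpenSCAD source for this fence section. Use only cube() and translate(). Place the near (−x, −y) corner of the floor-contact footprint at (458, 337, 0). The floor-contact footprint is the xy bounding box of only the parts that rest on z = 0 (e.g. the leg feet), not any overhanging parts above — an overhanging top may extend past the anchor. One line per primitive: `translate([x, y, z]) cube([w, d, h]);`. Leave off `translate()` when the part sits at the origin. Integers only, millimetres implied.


translate([458, 337, 0]) cube([92, 92, 1609]);
translate([2749, 337, 0]) cube([92, 92, 1609]);
translate([550, 337, 283]) cube([2199, 92, 97]);
translate([550, 337, 1423]) cube([2199, 92, 97]);
translate([770, 429, 42]) cube([62, 19, 1446]);
translate([1052, 429, 42]) cube([62, 19, 1446]);
translate([1334, 429, 42]) cube([62, 19, 1446]);
translate([1616, 429, 42]) cube([62, 19, 1446]);
translate([1898, 429, 42]) cube([62, 19, 1446]);
translate([2180, 429, 42]) cube([62, 19, 1446]);
translate([2462, 429, 42]) cube([62, 19, 1446]);


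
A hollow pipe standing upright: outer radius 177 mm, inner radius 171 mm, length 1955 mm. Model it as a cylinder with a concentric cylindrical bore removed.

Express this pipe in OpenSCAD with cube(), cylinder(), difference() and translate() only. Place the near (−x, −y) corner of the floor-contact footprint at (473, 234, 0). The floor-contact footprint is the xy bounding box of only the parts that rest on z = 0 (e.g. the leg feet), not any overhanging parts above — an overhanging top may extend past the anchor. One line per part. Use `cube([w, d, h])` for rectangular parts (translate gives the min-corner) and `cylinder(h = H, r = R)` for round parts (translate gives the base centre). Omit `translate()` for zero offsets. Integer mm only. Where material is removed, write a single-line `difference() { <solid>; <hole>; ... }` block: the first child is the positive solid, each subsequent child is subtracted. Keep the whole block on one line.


difference() { translate([650, 411, 0]) cylinder(h = 1955, r = 177); translate([650, 411, 0]) cylinder(h = 1955, r = 171); }


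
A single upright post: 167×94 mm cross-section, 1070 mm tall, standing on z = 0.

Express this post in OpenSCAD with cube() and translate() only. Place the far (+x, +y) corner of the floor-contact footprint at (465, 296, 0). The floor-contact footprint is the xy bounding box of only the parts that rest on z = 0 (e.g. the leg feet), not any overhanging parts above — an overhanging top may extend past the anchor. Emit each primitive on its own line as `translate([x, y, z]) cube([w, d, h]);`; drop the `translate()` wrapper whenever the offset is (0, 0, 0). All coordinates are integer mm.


translate([298, 202, 0]) cube([167, 94, 1070]);


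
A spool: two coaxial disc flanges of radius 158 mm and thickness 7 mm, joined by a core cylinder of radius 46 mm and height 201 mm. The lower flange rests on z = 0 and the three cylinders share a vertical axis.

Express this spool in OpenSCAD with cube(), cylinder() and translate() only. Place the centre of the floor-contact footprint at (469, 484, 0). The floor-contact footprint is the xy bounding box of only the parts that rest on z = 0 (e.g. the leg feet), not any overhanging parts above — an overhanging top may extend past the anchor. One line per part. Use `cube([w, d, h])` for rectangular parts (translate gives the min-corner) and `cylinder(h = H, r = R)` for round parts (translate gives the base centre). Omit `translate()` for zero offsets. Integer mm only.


translate([469, 484, 0]) cylinder(h = 7, r = 158);
translate([469, 484, 7]) cylinder(h = 201, r = 46);
translate([469, 484, 208]) cylinder(h = 7, r = 158);


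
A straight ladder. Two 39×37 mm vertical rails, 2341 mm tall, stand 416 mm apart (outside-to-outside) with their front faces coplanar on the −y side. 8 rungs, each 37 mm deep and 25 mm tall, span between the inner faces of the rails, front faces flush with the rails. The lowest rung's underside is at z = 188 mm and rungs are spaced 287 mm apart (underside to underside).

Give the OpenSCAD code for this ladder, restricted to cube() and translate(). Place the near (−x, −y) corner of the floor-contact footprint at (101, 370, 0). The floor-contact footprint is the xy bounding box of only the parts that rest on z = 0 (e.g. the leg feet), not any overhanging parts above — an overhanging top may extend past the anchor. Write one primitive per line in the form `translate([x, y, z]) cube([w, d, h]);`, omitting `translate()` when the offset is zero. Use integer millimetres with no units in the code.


// rung span = 416 - 2*39 = 338
// rung[k] z = 188 + k*287
translate([101, 370, 0]) cube([39, 37, 2341]);
translate([478, 370, 0]) cube([39, 37, 2341]);
translate([140, 370, 188]) cube([338, 37, 25]);
translate([140, 370, 475]) cube([338, 37, 25]);
translate([140, 370, 762]) cube([338, 37, 25]);
translate([140, 370, 1049]) cube([338, 37, 25]);
translate([140, 370, 1336]) cube([338, 37, 25]);
translate([140, 370, 1623]) cube([338, 37, 25]);
translate([140, 370, 1910]) cube([338, 37, 25]);
translate([140, 370, 2197]) cube([338, 37, 25]);


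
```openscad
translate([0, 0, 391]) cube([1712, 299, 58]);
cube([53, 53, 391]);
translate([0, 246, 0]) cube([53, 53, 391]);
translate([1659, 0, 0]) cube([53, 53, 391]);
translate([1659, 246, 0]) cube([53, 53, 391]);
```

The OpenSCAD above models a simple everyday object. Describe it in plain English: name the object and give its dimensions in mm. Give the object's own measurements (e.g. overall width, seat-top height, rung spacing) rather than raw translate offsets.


A bench: a 1712×299 mm seat slab, 58 mm thick, top at z = 449 mm, on four 53×53 mm square legs flush with the seat corners and standing on z = 0.


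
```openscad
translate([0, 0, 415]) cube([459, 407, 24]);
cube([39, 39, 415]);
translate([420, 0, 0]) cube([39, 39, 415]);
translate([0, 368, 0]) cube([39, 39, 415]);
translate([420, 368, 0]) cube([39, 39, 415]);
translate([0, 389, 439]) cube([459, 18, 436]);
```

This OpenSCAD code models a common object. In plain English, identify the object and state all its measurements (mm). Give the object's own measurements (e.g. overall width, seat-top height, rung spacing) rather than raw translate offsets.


A chair. The seat is a 459×407×24 mm slab with its top at z = 439 mm, on four 39×39 mm corner legs (flush with the seat edges, standing on z = 0). A flat backrest 18 mm thick, 436 mm tall, spans the full seat width and rises from the seat top along its +y edge, rear face flush with the rear of the seat.


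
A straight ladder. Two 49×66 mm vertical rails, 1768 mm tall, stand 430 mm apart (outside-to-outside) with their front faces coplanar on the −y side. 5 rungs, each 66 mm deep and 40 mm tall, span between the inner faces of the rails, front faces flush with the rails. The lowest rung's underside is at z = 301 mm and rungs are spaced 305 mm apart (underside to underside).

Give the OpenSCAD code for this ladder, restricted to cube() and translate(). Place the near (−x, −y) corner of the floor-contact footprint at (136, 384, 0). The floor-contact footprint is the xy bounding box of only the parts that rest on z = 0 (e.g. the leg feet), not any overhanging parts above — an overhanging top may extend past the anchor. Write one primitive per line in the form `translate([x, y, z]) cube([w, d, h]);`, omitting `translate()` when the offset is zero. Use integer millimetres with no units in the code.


translate([136, 384, 0]) cube([49, 66, 1768]);
translate([517, 384, 0]) cube([49, 66, 1768]);
translate([185, 384, 301]) cube([332, 66, 40]);
translate([185, 384, 606]) cube([332, 66, 40]);
translate([185, 384, 911]) cube([332, 66, 40]);
translate([185, 384, 1216]) cube([332, 66, 40]);
translate([185, 384, 1521]) cube([332, 66, 40]);


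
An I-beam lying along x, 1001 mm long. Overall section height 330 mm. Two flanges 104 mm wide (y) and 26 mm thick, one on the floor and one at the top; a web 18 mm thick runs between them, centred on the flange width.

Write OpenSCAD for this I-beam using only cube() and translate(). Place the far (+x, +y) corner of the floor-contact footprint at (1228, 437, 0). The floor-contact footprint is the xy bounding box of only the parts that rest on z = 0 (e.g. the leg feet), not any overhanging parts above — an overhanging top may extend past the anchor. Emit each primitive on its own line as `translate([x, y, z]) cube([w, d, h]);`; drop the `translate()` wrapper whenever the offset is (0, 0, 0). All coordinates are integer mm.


translate([227, 333, 0]) cube([1001, 104, 26]);
translate([227, 376, 26]) cube([1001, 18, 278]);
translate([227, 333, 304]) cube([1001, 104, 26]);


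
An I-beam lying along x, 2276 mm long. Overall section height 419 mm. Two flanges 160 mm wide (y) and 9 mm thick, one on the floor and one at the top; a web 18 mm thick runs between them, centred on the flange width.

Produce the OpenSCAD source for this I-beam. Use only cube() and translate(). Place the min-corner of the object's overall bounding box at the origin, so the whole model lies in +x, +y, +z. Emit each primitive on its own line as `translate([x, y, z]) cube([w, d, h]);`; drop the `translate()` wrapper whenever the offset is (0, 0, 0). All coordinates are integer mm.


cube([2276, 160, 9]);
translate([0, 71, 9]) cube([2276, 18, 401]);
translate([0, 0, 410]) cube([2276, 160, 9]);


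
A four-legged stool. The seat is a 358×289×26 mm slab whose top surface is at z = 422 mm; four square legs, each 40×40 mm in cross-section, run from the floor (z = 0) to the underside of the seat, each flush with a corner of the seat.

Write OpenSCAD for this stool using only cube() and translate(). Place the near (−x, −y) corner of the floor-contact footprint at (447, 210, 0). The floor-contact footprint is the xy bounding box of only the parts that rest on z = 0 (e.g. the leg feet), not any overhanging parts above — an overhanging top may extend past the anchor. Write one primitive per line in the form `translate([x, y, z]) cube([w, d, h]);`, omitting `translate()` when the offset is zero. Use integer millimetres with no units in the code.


// leg_h = 422 - 26 = 396
translate([447, 210, 396]) cube([358, 289, 26]);
translate([447, 210, 0]) cube([40, 40, 396]);
translate([765, 210, 0]) cube([40, 40, 396]);
translate([447, 459, 0]) cube([40, 40, 396]);
translate([765, 459, 0]) cube([40, 40, 396]);


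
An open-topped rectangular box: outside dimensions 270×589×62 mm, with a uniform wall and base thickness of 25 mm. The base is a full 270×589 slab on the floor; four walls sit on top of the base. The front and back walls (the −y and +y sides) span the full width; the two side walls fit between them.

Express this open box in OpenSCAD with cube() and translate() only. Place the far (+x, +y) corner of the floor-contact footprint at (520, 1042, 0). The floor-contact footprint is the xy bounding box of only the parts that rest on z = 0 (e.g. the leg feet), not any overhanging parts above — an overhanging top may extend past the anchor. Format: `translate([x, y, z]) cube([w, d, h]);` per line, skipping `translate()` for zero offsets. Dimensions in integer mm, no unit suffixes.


translate([250, 453, 0]) cube([270, 589, 25]);
translate([250, 453, 25]) cube([270, 25, 37]);
translate([250, 1017, 25]) cube([270, 25, 37]);
translate([250, 478, 25]) cube([25, 539, 37]);
translate([495, 478, 25]) cube([25, 539, 37]);


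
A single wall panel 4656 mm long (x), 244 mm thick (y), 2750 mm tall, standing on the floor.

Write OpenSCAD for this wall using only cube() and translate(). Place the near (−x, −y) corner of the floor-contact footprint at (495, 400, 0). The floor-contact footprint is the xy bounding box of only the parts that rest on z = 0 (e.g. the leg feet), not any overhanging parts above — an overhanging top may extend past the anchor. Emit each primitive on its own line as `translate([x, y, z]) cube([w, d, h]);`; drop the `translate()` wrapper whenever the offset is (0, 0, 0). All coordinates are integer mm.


translate([495, 400, 0]) cube([4656, 244, 2750]);


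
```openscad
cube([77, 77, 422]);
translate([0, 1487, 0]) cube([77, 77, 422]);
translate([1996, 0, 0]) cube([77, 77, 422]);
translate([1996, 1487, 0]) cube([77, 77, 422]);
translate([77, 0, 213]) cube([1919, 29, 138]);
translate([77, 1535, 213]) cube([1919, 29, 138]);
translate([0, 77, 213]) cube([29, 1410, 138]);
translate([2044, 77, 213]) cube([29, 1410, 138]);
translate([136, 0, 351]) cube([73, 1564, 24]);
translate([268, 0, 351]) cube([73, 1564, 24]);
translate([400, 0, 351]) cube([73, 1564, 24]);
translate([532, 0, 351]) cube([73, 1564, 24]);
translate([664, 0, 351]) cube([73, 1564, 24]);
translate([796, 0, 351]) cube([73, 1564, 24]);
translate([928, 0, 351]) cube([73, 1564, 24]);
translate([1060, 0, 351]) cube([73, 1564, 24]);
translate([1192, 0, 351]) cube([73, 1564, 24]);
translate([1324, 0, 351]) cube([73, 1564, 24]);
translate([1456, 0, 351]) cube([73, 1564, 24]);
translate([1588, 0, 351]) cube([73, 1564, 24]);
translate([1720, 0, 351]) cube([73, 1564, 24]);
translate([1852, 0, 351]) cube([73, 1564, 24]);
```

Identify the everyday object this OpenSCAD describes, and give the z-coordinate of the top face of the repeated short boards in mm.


A bed frame. The slat-top height is 375 mm.

Four posts, four rails, and a row of slats — a bed frame. Slats sit on the rails at z = 213 + 138 = 351; with slat thickness 24, the top is 375 mm.


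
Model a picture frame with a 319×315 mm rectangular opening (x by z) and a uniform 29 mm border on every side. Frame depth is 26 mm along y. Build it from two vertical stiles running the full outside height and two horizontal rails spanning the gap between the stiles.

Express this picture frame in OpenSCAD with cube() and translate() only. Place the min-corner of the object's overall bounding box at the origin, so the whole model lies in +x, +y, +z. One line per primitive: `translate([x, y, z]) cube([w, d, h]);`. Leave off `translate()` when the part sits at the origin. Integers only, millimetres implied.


cube([29, 26, 373]);
translate([348, 0, 0]) cube([29, 26, 373]);
translate([29, 0, 0]) cube([319, 26, 29]);
translate([29, 0, 344]) cube([319, 26, 29]);


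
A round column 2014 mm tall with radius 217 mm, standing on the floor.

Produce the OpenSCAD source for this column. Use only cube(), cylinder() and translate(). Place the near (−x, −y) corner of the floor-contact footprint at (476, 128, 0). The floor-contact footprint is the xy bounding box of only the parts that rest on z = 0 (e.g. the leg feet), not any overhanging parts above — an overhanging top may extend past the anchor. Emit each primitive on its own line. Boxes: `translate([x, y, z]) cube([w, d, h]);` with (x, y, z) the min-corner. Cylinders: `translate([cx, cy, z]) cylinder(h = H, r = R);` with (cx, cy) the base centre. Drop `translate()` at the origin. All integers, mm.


translate([693, 345, 0]) cylinder(h = 2014, r = 217);


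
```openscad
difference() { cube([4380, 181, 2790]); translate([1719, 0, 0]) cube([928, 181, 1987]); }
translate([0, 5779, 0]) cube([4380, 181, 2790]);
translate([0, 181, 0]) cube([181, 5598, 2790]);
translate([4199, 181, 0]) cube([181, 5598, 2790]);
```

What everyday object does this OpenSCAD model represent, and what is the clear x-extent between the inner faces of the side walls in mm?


A single room. The interior width is 4018 mm.

Four walls enclosing a rectangle with a door in the front wall — a room. Outside width 4380 minus two 181 mm walls gives 4018 mm.


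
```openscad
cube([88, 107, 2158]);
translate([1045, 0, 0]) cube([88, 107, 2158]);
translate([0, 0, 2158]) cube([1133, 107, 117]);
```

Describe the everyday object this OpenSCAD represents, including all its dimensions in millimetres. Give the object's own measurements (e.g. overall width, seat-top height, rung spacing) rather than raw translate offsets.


A door frame. The clear opening is 957 mm wide and 2158 mm high. Two 88 mm wide jambs, 107 mm deep, stand either side of the opening from the floor to the top of the opening. A 117 mm thick head sits across the top of both jambs, spanning the full outside width of the frame.


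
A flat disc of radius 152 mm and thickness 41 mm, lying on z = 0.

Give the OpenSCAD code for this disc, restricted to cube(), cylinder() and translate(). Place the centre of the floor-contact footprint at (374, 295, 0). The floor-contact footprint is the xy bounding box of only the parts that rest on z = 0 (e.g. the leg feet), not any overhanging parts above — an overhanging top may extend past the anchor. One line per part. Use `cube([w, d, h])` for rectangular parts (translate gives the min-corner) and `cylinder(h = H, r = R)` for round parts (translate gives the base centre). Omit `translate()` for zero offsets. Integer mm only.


translate([374, 295, 0]) cylinder(h = 41, r = 152);


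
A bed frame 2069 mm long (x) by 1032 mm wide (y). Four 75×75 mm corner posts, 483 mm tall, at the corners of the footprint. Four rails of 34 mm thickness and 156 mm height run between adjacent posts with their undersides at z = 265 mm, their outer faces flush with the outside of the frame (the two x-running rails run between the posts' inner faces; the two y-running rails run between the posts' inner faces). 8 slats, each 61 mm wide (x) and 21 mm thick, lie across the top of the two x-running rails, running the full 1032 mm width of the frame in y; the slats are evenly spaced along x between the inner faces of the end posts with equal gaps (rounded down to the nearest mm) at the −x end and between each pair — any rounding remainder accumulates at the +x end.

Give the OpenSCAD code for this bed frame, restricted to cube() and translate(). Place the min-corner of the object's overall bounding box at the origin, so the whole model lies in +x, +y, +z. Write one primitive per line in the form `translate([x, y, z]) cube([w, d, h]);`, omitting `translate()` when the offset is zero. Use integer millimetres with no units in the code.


cube([75, 75, 483]);
translate([0, 957, 0]) cube([75, 75, 483]);
translate([1994, 0, 0]) cube([75, 75, 483]);
translate([1994, 957, 0]) cube([75, 75, 483]);
translate([75, 0, 265]) cube([1919, 34, 156]);
translate([75, 998, 265]) cube([1919, 34, 156]);
translate([0, 75, 265]) cube([34, 882, 156]);
translate([2035, 75, 265]) cube([34, 882, 156]);
translate([234, 0, 421]) cube([61, 1032, 21]);
translate([454, 0, 421]) cube([61, 1032, 21]);
translate([674, 0, 421]) cube([61, 1032, 21]);
translate([894, 0, 421]) cube([61, 1032, 21]);
translate([1114, 0, 421]) cube([61, 1032, 21]);
translate([1334, 0, 421]) cube([61, 1032, 21]);
translate([1554, 0, 421]) cube([61, 1032, 21]);
translate([1774, 0, 421]) cube([61, 1032, 21]);
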